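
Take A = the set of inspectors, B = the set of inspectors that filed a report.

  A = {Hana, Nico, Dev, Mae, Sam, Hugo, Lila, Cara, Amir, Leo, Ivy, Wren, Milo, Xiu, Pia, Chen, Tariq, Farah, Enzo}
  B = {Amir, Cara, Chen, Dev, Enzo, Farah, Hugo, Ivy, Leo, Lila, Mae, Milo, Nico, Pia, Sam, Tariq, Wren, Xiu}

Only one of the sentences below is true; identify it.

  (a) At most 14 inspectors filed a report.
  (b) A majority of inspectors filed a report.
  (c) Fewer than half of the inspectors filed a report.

(b)

|A| = 19, |A ∩ B| = 18, |A ∖ B| = 1.
(a) requires |A ∩ B| ≤ 14: false.
(b) requires |A ∩ B| > |A ∖ B|: true.
(c) requires |A ∩ B| < |A ∖ B|: false.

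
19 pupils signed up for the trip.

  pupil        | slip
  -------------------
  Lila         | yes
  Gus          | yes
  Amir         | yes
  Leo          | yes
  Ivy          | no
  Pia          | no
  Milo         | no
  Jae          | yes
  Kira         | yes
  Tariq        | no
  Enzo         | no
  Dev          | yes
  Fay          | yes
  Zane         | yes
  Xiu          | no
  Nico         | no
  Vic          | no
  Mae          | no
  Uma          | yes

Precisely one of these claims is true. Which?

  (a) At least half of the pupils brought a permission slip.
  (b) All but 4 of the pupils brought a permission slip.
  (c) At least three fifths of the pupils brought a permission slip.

|A| = 19, |A ∩ B| = 10, |A ∖ B| = 9.
(a) requires |A ∩ B| ≥ |A ∖ B|: true.
(b) requires |A ∖ B| = 4: false.
(c) requires |A ∩ B| / |A| ≥ 3/5: false.

(a)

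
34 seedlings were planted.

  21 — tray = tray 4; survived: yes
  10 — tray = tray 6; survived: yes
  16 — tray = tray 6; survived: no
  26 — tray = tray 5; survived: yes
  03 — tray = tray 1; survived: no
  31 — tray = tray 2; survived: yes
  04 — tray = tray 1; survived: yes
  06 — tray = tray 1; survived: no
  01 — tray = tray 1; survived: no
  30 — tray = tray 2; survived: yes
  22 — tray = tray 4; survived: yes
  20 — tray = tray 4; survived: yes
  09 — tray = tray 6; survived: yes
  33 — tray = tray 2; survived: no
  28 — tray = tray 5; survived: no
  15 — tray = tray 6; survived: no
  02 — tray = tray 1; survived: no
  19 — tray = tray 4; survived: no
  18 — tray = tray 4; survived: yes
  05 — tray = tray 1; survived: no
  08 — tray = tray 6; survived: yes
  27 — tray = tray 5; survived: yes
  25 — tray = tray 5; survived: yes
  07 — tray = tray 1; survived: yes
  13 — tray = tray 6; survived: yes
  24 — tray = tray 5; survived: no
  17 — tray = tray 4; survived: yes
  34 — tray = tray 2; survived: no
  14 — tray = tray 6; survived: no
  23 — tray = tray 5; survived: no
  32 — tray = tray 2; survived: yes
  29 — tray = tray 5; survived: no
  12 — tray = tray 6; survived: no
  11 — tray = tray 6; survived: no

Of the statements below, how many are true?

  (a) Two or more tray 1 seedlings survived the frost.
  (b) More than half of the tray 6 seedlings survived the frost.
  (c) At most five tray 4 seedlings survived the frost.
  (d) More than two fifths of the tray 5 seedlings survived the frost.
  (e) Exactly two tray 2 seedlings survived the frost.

3

(a) tray 1: |A| = 7, |A ∩ B| = 2; needs |A ∩ B| ≥ 2 — true.
(b) tray 6: |A| = 9, |A ∩ B| = 4; needs |A ∩ B| > |A ∖ B| — false.
(c) tray 4: |A| = 6, |A ∩ B| = 5; needs |A ∩ B| ≤ 5 — true.
(d) tray 5: |A| = 7, |A ∩ B| = 3; needs |A ∩ B| / |A| > 2/5 — true.
(e) tray 2: |A| = 5, |A ∩ B| = 3; needs |A ∩ B| = 2 — false.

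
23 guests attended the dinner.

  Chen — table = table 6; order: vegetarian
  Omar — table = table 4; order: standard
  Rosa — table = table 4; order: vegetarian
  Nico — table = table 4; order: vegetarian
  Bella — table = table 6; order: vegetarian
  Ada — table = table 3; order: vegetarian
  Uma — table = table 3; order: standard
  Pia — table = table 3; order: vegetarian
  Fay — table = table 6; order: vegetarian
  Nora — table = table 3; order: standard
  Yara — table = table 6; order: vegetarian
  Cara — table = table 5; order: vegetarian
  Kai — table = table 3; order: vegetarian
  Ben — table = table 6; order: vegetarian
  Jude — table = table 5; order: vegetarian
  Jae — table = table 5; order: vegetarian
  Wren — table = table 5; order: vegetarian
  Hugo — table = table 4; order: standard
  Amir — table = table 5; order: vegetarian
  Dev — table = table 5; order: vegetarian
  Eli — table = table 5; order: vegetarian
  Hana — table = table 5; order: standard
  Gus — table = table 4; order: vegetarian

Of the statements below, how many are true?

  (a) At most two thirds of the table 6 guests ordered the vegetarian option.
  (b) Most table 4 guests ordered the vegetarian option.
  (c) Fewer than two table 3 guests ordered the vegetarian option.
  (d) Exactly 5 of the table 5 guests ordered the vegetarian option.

1

(a) table 6: |A| = 5, |A ∩ B| = 5; needs |A ∩ B| / |A| ≤ 2/3 — false.
(b) table 4: |A| = 5, |A ∩ B| = 3; needs |A ∩ B| > |A ∖ B| — true.
(c) table 3: |A| = 5, |A ∩ B| = 3; needs |A ∩ B| < 2 — false.
(d) table 5: |A| = 8, |A ∩ B| = 7; needs |A ∩ B| = 5 — false.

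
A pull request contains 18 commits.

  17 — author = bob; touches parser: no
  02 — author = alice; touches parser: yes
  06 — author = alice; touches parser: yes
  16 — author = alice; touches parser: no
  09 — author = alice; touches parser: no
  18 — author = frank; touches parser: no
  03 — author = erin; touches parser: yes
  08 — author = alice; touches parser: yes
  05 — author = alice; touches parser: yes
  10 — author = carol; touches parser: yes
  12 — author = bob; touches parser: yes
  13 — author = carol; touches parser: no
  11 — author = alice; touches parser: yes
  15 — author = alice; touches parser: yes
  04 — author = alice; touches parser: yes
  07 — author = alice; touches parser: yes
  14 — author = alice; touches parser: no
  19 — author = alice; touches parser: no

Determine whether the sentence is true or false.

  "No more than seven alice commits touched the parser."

False

The determiner here denotes the relation: |A ∩ B| ≤ 7.
A (the restrictor) = {02, 06, 16, 09, 08, 05, 11, 15, 04, 07, 14, 19}, |A| = 12.
A ∩ B = {02, 06, 08, 05, 11, 15, 04, 07}, so |A ∩ B| = 8.
|A ∩ B| = 8, so the statement is false.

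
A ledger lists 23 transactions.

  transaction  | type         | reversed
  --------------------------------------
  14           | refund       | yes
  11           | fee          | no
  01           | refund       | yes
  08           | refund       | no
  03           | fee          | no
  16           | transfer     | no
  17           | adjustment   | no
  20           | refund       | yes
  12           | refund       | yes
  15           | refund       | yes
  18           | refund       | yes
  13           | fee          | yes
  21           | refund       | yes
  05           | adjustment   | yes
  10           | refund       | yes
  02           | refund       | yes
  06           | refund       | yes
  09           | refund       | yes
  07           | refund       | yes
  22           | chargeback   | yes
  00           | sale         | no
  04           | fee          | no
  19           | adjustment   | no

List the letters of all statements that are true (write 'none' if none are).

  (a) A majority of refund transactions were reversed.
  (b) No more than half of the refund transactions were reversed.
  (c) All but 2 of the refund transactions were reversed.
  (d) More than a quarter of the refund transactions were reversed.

|A| = 13, |A ∩ B| = 12, |A ∖ B| = 1.
(a) |A ∩ B| > |A ∖ B|: holds.
(b) |A ∩ B| ≤ |A ∖ B|: fails.
(c) |A ∖ B| = 2: fails.
(d) |A ∩ B| / |A| > 1/4: holds.

(a), (d)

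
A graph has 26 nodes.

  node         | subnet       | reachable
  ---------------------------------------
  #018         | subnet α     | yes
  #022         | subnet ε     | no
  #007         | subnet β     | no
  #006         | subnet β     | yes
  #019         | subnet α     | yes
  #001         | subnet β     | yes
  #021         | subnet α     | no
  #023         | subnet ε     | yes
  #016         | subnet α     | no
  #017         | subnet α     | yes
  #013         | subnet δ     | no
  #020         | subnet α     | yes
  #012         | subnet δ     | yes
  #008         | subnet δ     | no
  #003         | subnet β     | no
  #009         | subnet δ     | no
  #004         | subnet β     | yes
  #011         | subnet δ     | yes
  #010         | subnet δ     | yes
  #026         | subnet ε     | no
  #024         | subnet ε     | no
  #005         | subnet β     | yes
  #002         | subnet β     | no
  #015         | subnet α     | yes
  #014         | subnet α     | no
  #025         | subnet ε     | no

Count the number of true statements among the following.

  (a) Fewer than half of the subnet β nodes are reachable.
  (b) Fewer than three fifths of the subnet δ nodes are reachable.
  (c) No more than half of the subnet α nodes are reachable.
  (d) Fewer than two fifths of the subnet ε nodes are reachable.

2

(a) subnet β: |A| = 7, |A ∩ B| = 4; needs |A ∩ B| < |A ∖ B| — false.
(b) subnet δ: |A| = 6, |A ∩ B| = 3; needs |A ∩ B| / |A| < 3/5 — true.
(c) subnet α: |A| = 8, |A ∩ B| = 5; needs |A ∩ B| ≤ |A ∖ B| — false.
(d) subnet ε: |A| = 5, |A ∩ B| = 1; needs |A ∩ B| / |A| < 2/5 — true.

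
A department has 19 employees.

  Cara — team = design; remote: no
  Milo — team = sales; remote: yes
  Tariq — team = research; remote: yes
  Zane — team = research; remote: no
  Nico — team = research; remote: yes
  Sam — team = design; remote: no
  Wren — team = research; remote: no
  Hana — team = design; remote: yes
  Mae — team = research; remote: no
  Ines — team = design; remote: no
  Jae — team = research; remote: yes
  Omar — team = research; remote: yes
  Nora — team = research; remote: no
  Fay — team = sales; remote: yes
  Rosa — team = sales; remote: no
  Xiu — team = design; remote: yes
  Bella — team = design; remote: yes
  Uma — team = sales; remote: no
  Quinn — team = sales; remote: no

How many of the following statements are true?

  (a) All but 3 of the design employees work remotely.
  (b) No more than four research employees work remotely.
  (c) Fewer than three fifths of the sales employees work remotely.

3

(a) design: |A| = 6, |A ∩ B| = 3; needs |A ∖ B| = 3 — true.
(b) research: |A| = 8, |A ∩ B| = 4; needs |A ∩ B| ≤ 4 — true.
(c) sales: |A| = 5, |A ∩ B| = 2; needs |A ∩ B| / |A| < 3/5 — true.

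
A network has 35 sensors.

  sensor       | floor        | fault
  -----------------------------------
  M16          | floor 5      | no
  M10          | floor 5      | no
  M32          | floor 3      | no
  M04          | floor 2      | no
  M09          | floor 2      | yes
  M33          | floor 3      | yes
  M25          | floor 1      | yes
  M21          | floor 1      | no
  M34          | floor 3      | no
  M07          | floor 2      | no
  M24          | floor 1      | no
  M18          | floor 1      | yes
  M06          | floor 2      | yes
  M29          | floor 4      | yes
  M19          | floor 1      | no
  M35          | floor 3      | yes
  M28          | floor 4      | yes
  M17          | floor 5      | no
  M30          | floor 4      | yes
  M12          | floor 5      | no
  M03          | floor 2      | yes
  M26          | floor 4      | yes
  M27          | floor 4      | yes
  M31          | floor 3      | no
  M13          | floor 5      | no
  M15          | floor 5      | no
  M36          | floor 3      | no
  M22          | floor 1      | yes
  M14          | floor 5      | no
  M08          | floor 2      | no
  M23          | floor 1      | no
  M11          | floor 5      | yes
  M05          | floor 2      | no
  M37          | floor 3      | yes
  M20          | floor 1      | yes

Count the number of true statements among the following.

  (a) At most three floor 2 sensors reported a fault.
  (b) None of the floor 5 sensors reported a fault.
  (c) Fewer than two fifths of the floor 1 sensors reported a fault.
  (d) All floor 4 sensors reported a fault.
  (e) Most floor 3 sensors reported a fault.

(a) floor 2: |A| = 7, |A ∩ B| = 3; needs |A ∩ B| ≤ 3 — true.
(b) floor 5: |A| = 8, |A ∩ B| = 1; needs A ∩ B = ∅ (|A ∩ B| = 0) — false.
(c) floor 1: |A| = 8, |A ∩ B| = 4; needs |A ∩ B| / |A| < 2/5 — false.
(d) floor 4: |A| = 5, |A ∩ B| = 5; needs A ⊆ B, i.e. every element of A is in B (|A ∖ B| = 0) — true.
(e) floor 3: |A| = 7, |A ∩ B| = 3; needs |A ∩ B| > |A ∖ B| — false.

2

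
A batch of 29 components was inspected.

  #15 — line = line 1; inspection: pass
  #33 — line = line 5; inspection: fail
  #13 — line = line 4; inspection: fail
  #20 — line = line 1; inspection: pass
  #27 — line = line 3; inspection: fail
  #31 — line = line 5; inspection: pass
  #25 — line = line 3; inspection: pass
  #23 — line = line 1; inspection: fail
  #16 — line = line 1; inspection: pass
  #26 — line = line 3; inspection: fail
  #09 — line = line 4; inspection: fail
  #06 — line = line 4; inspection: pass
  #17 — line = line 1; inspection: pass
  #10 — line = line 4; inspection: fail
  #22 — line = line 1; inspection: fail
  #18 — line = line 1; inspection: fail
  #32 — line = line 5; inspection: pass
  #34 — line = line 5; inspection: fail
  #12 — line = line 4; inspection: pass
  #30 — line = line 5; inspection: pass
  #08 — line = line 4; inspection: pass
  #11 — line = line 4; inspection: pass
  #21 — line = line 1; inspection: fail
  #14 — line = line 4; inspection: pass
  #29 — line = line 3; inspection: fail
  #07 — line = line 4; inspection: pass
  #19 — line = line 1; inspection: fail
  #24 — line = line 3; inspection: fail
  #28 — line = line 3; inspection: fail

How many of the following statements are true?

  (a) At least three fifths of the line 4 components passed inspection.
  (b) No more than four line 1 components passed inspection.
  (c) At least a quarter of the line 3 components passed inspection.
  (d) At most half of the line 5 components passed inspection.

2

(a) line 4: |A| = 9, |A ∩ B| = 6; needs |A ∩ B| / |A| ≥ 3/5 — true.
(b) line 1: |A| = 9, |A ∩ B| = 4; needs |A ∩ B| ≤ 4 — true.
(c) line 3: |A| = 6, |A ∩ B| = 1; needs |A ∩ B| / |A| ≥ 1/4 — false.
(d) line 5: |A| = 5, |A ∩ B| = 3; needs |A ∩ B| ≤ |A ∖ B| — false.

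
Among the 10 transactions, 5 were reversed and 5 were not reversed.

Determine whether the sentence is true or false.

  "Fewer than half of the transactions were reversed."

The determiner here denotes the relation: |A ∩ B| < |A ∖ B|.
|A| = 10, |A ∩ B| = 5, |A ∖ B| = 5.
5 = 5, so the statement is false.

False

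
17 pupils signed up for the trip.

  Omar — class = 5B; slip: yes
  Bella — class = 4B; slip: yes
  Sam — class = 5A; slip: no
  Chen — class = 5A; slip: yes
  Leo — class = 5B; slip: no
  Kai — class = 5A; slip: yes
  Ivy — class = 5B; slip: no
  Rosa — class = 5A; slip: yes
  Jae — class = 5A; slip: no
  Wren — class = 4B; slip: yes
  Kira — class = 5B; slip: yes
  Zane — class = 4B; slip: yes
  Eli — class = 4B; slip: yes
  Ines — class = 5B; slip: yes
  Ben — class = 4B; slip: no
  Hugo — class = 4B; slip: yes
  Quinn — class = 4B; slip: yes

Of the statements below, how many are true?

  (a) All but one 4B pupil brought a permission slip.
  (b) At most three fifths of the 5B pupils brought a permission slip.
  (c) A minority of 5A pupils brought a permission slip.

2

(a) 4B: |A| = 7, |A ∩ B| = 6; needs |A ∖ B| = 1 — true.
(b) 5B: |A| = 5, |A ∩ B| = 3; needs |A ∩ B| / |A| ≤ 3/5 — true.
(c) 5A: |A| = 5, |A ∩ B| = 3; needs |A ∩ B| < |A ∖ B| — false.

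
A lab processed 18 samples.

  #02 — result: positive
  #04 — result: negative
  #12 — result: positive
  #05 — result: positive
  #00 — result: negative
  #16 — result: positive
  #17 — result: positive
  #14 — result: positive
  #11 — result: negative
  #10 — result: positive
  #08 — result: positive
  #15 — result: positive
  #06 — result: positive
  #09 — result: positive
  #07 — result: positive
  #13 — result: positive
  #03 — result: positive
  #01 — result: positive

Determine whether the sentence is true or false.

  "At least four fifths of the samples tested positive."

The determiner here denotes the relation: |A ∩ B| / |A| ≥ 4/5.
|A| = 18, |A ∩ B| = 15, |A ∖ B| = 3.
|A ∩ B|/|A| = 15/18, so the statement is true.

True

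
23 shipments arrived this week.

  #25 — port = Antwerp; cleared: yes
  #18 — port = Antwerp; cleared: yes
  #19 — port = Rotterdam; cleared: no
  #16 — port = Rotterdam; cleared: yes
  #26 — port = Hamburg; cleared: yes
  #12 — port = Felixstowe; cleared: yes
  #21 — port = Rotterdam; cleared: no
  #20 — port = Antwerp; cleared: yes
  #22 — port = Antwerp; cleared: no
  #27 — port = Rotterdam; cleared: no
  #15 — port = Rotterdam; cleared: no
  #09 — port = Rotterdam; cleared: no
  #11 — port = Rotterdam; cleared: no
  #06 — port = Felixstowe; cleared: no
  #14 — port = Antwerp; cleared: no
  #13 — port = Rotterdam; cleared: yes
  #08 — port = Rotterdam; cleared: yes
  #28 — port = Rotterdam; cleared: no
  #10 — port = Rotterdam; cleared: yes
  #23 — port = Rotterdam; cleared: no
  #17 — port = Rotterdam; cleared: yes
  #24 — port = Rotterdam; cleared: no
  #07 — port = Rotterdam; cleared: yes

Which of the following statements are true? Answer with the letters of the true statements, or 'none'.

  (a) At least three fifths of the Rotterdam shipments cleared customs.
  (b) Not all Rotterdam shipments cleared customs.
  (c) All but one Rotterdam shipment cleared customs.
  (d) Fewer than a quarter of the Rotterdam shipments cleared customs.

|A| = 15, |A ∩ B| = 6, |A ∖ B| = 9.
(a) |A ∩ B| / |A| ≥ 3/5: fails.
(b) A ⊄ B (|A ∖ B| ≥ 1): holds.
(c) |A ∖ B| = 1: fails.
(d) |A ∩ B| / |A| < 1/4: fails.

(b)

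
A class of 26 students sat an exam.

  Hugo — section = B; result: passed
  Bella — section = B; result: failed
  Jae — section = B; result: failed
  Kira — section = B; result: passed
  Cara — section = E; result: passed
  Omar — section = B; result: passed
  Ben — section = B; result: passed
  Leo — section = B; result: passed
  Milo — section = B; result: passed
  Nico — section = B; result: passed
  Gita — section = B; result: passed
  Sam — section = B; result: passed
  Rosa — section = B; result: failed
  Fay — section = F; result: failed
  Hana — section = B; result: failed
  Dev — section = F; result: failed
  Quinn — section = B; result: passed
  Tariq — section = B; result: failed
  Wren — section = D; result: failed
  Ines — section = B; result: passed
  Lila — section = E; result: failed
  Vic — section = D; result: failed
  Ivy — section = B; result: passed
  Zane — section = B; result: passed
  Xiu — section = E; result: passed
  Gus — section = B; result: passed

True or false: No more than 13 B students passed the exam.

Truth condition: |A ∩ B| ≤ 13.
|A| = 19, |A ∩ B| = 14, |A ∖ B| = 5.
|A ∩ B| = 14, so the statement is false.

False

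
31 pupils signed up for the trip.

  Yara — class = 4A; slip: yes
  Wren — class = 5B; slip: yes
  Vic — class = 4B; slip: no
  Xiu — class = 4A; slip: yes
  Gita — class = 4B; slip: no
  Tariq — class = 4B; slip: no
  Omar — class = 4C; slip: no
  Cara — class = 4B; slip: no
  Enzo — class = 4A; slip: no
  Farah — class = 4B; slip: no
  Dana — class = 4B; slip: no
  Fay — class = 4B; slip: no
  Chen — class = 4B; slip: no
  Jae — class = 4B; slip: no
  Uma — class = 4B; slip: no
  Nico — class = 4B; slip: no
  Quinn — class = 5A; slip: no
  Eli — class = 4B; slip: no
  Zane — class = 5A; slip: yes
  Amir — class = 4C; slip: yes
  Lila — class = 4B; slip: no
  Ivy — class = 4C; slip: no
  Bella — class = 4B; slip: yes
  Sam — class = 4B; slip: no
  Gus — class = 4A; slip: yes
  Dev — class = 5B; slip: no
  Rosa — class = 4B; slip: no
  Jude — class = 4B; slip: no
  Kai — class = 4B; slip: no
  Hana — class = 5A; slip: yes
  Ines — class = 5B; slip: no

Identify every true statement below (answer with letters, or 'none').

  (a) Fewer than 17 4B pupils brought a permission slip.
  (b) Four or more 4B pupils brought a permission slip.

(a)

|A| = 18, |A ∩ B| = 1, |A ∖ B| = 17.
(a) |A ∩ B| < 17: holds.
(b) |A ∩ B| ≥ 4: fails.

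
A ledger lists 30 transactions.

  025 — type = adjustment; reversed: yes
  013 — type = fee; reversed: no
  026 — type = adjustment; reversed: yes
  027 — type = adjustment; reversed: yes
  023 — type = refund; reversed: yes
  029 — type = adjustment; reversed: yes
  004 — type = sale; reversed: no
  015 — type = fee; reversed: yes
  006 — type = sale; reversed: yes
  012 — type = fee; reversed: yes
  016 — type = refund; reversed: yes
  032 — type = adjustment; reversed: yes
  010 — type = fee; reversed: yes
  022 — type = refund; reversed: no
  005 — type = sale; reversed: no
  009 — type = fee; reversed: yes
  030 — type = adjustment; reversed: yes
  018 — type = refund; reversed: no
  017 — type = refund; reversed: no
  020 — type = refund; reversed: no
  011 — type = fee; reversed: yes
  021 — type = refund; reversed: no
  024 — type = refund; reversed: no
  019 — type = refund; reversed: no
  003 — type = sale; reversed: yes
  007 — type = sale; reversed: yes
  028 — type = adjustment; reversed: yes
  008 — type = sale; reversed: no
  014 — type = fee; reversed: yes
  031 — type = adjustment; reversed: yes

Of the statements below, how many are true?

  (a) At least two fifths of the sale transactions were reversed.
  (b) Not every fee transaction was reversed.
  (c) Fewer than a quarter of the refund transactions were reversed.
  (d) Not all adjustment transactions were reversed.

3

(a) sale: |A| = 6, |A ∩ B| = 3; needs |A ∩ B| / |A| ≥ 2/5 — true.
(b) fee: |A| = 7, |A ∩ B| = 6; needs A ⊄ B (|A ∖ B| ≥ 1) — true.
(c) refund: |A| = 9, |A ∩ B| = 2; needs |A ∩ B| / |A| < 1/4 — true.
(d) adjustment: |A| = 8, |A ∩ B| = 8; needs A ⊄ B (|A ∖ B| ≥ 1) — false.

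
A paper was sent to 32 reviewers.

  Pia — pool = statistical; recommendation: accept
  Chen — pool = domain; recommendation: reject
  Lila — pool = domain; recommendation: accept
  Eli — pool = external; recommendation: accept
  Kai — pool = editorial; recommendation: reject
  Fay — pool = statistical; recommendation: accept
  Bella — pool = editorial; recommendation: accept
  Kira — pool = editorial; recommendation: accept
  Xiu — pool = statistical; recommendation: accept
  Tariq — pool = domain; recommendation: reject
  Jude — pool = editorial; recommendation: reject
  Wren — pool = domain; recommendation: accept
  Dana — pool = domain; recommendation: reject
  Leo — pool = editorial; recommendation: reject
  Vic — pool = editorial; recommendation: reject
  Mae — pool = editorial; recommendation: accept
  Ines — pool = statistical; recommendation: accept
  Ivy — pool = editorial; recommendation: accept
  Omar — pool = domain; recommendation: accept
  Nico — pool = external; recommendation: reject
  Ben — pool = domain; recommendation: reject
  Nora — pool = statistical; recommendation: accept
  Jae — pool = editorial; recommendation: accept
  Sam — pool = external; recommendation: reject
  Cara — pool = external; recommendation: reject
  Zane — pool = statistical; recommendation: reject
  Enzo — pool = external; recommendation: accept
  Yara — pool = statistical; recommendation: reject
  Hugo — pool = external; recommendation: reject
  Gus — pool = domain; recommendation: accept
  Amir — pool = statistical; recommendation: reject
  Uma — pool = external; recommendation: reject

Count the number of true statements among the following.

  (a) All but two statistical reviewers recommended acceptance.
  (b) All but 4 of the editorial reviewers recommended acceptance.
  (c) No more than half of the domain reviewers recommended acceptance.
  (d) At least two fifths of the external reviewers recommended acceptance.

2

(a) statistical: |A| = 8, |A ∩ B| = 5; needs |A ∖ B| = 2 — false.
(b) editorial: |A| = 9, |A ∩ B| = 5; needs |A ∖ B| = 4 — true.
(c) domain: |A| = 8, |A ∩ B| = 4; needs |A ∩ B| ≤ |A ∖ B| — true.
(d) external: |A| = 7, |A ∩ B| = 2; needs |A ∩ B| / |A| ≥ 2/5 — false.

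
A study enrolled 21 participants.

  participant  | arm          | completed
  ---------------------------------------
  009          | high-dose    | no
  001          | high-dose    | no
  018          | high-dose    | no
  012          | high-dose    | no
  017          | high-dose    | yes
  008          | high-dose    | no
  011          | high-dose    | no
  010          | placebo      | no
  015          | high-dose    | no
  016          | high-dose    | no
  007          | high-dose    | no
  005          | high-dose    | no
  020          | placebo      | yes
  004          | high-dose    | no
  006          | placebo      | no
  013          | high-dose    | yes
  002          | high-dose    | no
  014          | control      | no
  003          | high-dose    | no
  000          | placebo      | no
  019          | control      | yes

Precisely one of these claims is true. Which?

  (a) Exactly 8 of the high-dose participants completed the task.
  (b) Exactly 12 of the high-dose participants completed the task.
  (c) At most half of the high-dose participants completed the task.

(c)

|A| = 15, |A ∩ B| = 2, |A ∖ B| = 13.
(a) requires |A ∩ B| = 8: false.
(b) requires |A ∩ B| = 12: false.
(c) requires |A ∩ B| ≤ |A ∖ B|: true.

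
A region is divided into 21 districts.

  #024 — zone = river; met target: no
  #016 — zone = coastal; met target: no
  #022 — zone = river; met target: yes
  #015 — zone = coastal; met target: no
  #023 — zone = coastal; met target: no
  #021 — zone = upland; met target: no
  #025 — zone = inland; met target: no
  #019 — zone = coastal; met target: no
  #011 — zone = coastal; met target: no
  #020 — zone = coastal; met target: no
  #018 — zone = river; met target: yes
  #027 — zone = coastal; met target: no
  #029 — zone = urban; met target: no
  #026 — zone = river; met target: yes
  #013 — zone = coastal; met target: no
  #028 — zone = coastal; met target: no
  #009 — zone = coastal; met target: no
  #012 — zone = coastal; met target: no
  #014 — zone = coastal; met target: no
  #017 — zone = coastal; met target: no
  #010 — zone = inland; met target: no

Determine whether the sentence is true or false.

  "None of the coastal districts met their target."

Truth condition: A ∩ B = ∅ (|A ∩ B| = 0).
A (the restrictor) = {#016, #015, #023, #019, #011, #020, #027, #013, #028, #009, #012, #014, #017}, |A| = 13.
A ∩ B = {}, so |A ∩ B| = 0.
So the statement is true.

True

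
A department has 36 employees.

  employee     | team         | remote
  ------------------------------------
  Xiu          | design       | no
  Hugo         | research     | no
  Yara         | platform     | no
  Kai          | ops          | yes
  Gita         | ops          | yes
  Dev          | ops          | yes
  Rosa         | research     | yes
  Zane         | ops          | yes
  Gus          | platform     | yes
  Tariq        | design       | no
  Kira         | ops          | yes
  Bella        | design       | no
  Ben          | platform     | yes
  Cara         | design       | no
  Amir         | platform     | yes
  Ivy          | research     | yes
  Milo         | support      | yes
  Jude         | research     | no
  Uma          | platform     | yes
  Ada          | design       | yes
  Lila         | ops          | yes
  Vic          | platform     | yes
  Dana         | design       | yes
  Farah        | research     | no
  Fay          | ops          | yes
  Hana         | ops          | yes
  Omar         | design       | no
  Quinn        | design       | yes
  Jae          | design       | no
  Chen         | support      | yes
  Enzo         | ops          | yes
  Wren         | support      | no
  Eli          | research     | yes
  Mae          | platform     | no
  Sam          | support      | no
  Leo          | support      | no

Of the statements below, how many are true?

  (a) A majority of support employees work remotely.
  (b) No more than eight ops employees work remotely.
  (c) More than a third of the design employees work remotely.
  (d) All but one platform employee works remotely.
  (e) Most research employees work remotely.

(a) support: |A| = 5, |A ∩ B| = 2; needs |A ∩ B| > |A ∖ B| — false.
(b) ops: |A| = 9, |A ∩ B| = 9; needs |A ∩ B| ≤ 8 — false.
(c) design: |A| = 9, |A ∩ B| = 3; needs |A ∩ B| / |A| > 1/3 — false.
(d) platform: |A| = 7, |A ∩ B| = 5; needs |A ∖ B| = 1 — false.
(e) research: |A| = 6, |A ∩ B| = 3; needs |A ∩ B| > |A ∖ B| — false.

0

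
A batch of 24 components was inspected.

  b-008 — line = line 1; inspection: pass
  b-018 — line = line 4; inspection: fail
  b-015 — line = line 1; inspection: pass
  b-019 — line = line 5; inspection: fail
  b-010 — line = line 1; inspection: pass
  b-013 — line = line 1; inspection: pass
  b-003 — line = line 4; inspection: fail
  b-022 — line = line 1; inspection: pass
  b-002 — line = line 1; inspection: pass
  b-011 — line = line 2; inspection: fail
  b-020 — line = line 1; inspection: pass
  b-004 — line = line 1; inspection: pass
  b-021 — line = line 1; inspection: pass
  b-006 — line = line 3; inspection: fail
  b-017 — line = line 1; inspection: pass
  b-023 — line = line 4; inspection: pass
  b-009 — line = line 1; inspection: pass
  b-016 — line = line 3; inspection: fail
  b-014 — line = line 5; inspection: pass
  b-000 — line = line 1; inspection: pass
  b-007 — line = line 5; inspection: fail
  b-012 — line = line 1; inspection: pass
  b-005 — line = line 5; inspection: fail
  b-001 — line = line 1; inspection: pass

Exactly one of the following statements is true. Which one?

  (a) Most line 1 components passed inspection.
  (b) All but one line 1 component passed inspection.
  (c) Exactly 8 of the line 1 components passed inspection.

|A| = 14, |A ∩ B| = 14, |A ∖ B| = 0.
(a) requires |A ∩ B| > |A ∖ B|: true.
(b) requires |A ∖ B| = 1: false.
(c) requires |A ∩ B| = 8: false.

(a)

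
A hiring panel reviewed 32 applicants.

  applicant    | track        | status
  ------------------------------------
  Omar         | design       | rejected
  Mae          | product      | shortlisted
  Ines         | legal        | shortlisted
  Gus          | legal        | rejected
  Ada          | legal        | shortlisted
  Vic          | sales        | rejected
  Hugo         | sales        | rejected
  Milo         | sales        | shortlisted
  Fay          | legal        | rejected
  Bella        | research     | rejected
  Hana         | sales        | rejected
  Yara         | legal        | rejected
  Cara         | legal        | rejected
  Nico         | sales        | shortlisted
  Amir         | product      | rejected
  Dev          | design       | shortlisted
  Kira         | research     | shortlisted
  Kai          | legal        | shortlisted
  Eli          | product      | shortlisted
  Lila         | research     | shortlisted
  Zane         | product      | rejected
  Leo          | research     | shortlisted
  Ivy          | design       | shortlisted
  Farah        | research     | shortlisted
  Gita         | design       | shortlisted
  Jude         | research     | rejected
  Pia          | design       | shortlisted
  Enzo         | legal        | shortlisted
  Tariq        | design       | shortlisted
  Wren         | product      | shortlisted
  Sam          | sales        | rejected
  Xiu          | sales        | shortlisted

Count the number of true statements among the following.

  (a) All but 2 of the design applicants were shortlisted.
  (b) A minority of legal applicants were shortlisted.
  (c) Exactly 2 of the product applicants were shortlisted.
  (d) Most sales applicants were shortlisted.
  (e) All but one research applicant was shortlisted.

(a) design: |A| = 6, |A ∩ B| = 5; needs |A ∖ B| = 2 — false.
(b) legal: |A| = 8, |A ∩ B| = 4; needs |A ∩ B| < |A ∖ B| — false.
(c) product: |A| = 5, |A ∩ B| = 3; needs |A ∩ B| = 2 — false.
(d) sales: |A| = 7, |A ∩ B| = 3; needs |A ∩ B| > |A ∖ B| — false.
(e) research: |A| = 6, |A ∩ B| = 4; needs |A ∖ B| = 1 — false.

0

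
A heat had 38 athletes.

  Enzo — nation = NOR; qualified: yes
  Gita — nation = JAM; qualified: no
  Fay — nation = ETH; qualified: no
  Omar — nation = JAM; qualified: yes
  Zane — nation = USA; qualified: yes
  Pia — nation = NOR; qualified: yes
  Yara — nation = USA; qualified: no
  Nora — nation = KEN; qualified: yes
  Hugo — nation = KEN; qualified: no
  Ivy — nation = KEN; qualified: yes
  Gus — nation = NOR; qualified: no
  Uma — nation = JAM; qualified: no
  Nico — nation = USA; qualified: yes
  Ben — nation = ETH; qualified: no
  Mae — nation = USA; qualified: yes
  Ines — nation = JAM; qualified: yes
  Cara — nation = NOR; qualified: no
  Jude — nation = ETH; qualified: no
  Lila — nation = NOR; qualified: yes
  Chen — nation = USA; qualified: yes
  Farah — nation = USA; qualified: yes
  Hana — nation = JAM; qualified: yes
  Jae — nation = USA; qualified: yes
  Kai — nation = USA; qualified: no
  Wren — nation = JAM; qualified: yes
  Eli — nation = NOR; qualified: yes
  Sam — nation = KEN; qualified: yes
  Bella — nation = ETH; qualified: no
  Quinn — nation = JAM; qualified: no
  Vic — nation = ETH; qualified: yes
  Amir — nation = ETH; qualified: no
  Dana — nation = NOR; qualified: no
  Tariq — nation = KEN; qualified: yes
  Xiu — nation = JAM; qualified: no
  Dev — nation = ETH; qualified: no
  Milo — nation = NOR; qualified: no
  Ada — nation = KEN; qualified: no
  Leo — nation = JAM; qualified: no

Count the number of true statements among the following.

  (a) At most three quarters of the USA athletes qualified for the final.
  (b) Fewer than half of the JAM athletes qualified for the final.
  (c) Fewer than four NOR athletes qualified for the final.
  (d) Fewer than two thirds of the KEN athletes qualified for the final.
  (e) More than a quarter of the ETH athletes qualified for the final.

(a) USA: |A| = 8, |A ∩ B| = 6; needs |A ∩ B| / |A| ≤ 3/4 — true.
(b) JAM: |A| = 9, |A ∩ B| = 4; needs |A ∩ B| < |A ∖ B| — true.
(c) NOR: |A| = 8, |A ∩ B| = 4; needs |A ∩ B| < 4 — false.
(d) KEN: |A| = 6, |A ∩ B| = 4; needs |A ∩ B| / |A| < 2/3 — false.
(e) ETH: |A| = 7, |A ∩ B| = 1; needs |A ∩ B| / |A| > 1/4 — false.

2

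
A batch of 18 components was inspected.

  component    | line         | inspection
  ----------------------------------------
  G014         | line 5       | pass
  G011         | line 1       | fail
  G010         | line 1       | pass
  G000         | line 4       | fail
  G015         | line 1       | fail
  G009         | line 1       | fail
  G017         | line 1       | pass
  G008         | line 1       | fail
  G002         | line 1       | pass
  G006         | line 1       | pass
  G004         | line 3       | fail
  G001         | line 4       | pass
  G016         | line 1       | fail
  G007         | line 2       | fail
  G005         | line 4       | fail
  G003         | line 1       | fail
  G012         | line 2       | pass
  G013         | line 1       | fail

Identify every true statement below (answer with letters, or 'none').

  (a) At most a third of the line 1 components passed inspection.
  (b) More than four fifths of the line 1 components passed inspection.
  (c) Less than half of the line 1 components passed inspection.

|A| = 11, |A ∩ B| = 4, |A ∖ B| = 7.
(a) |A ∩ B| / |A| ≤ 1/3: fails.
(b) |A ∩ B| / |A| > 4/5: fails.
(c) |A ∩ B| < |A ∖ B|: holds.

(c)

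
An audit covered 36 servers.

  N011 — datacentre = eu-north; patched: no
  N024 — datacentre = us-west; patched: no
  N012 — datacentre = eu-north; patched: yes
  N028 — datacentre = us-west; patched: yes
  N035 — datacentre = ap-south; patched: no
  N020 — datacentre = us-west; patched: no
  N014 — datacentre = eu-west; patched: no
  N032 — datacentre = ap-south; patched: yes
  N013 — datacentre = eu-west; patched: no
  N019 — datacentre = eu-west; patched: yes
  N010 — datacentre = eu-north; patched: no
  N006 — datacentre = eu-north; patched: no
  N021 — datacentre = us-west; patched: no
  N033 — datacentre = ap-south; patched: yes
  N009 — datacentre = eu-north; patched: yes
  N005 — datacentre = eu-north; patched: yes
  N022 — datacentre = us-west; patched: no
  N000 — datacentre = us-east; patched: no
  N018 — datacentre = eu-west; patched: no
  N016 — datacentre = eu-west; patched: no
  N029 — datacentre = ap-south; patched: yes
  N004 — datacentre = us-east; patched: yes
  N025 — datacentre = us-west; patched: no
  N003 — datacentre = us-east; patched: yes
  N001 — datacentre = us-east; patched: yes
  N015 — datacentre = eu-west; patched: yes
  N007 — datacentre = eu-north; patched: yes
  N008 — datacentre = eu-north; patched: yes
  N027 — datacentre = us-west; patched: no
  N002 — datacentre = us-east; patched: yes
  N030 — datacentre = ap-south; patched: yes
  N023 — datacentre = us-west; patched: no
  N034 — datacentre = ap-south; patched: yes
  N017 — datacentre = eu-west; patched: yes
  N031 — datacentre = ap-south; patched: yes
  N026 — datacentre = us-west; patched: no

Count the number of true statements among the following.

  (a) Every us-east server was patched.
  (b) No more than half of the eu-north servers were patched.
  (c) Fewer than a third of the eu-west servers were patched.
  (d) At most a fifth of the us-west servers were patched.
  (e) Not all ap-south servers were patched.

2

(a) us-east: |A| = 5, |A ∩ B| = 4; needs A ⊆ B, i.e. every element of A is in B (|A ∖ B| = 0) — false.
(b) eu-north: |A| = 8, |A ∩ B| = 5; needs |A ∩ B| ≤ |A ∖ B| — false.
(c) eu-west: |A| = 7, |A ∩ B| = 3; needs |A ∩ B| / |A| < 1/3 — false.
(d) us-west: |A| = 9, |A ∩ B| = 1; needs |A ∩ B| / |A| ≤ 1/5 — true.
(e) ap-south: |A| = 7, |A ∩ B| = 6; needs A ⊄ B (|A ∖ B| ≥ 1) — true.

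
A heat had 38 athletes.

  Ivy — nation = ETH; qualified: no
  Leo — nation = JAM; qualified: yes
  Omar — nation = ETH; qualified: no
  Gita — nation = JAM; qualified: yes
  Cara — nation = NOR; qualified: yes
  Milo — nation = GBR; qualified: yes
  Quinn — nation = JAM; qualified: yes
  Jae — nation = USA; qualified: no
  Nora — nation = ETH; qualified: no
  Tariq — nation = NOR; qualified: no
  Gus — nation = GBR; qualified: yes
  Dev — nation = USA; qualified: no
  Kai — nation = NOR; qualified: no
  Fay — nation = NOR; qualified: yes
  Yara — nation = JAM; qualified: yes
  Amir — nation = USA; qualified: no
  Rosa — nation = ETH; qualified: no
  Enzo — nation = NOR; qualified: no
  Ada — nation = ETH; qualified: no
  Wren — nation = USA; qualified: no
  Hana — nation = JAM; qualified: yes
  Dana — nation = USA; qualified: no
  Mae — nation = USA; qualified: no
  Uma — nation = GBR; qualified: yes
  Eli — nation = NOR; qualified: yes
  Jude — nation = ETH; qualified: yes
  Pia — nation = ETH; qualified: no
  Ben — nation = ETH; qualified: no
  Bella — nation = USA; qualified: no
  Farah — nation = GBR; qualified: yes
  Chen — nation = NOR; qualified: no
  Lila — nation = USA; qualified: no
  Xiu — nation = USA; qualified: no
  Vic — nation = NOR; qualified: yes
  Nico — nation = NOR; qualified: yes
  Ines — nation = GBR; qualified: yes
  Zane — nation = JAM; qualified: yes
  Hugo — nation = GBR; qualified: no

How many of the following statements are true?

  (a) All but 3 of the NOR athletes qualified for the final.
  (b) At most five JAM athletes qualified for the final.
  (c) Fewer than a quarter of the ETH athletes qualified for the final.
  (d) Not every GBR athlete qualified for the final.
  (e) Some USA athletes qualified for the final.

2

(a) NOR: |A| = 9, |A ∩ B| = 5; needs |A ∖ B| = 3 — false.
(b) JAM: |A| = 6, |A ∩ B| = 6; needs |A ∩ B| ≤ 5 — false.
(c) ETH: |A| = 8, |A ∩ B| = 1; needs |A ∩ B| / |A| < 1/4 — true.
(d) GBR: |A| = 6, |A ∩ B| = 5; needs A ⊄ B (|A ∖ B| ≥ 1) — true.
(e) USA: |A| = 9, |A ∩ B| = 0; needs A ∩ B ≠ ∅ (|A ∩ B| ≥ 1) — false.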